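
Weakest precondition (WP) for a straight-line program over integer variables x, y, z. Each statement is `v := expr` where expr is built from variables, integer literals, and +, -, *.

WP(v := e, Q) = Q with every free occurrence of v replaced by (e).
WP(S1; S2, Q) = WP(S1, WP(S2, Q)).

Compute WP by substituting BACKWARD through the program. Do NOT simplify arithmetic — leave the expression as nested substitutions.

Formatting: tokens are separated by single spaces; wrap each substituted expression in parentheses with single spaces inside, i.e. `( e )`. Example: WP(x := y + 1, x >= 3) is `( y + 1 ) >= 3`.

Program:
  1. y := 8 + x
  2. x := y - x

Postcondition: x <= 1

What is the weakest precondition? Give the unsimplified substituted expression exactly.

Answer: ( ( 8 + x ) - x ) <= 1

Derivation:
post: x <= 1
stmt 2: x := y - x  -- replace 1 occurrence(s) of x with (y - x)
  => ( y - x ) <= 1
stmt 1: y := 8 + x  -- replace 1 occurrence(s) of y with (8 + x)
  => ( ( 8 + x ) - x ) <= 1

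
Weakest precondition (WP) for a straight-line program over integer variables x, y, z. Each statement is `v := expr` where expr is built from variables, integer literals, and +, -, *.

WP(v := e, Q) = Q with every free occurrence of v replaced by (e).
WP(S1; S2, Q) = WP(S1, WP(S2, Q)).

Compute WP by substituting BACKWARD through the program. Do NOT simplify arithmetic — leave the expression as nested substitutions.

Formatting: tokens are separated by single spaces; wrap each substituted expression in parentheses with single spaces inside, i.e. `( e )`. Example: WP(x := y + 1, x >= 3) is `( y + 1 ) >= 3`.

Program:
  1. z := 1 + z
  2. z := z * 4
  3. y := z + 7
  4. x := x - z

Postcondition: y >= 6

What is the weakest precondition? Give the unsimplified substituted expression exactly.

Answer: ( ( ( 1 + z ) * 4 ) + 7 ) >= 6

Derivation:
post: y >= 6
stmt 4: x := x - z  -- replace 0 occurrence(s) of x with (x - z)
  => y >= 6
stmt 3: y := z + 7  -- replace 1 occurrence(s) of y with (z + 7)
  => ( z + 7 ) >= 6
stmt 2: z := z * 4  -- replace 1 occurrence(s) of z with (z * 4)
  => ( ( z * 4 ) + 7 ) >= 6
stmt 1: z := 1 + z  -- replace 1 occurrence(s) of z with (1 + z)
  => ( ( ( 1 + z ) * 4 ) + 7 ) >= 6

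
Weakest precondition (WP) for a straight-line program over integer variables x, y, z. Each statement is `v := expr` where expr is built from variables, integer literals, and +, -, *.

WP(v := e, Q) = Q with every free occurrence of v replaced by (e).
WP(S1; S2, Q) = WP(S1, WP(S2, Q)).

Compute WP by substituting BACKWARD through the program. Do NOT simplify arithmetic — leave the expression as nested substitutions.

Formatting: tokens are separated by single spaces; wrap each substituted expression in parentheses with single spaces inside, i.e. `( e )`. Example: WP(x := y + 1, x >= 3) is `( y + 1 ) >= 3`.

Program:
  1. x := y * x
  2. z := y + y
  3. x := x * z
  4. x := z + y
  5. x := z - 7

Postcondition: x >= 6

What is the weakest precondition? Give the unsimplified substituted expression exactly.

post: x >= 6
stmt 5: x := z - 7  -- replace 1 occurrence(s) of x with (z - 7)
  => ( z - 7 ) >= 6
stmt 4: x := z + y  -- replace 0 occurrence(s) of x with (z + y)
  => ( z - 7 ) >= 6
stmt 3: x := x * z  -- replace 0 occurrence(s) of x with (x * z)
  => ( z - 7 ) >= 6
stmt 2: z := y + y  -- replace 1 occurrence(s) of z with (y + y)
  => ( ( y + y ) - 7 ) >= 6
stmt 1: x := y * x  -- replace 0 occurrence(s) of x with (y * x)
  => ( ( y + y ) - 7 ) >= 6

Answer: ( ( y + y ) - 7 ) >= 6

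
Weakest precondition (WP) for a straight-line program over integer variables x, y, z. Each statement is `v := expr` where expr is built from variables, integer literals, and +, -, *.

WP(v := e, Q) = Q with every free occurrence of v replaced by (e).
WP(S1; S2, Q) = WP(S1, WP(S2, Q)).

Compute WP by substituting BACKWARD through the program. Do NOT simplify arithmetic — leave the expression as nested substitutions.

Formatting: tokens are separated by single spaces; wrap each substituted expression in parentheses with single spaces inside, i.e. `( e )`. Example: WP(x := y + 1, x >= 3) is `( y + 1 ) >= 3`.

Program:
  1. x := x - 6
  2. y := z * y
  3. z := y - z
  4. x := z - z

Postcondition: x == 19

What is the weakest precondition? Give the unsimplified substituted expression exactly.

Answer: ( ( ( z * y ) - z ) - ( ( z * y ) - z ) ) == 19

Derivation:
post: x == 19
stmt 4: x := z - z  -- replace 1 occurrence(s) of x with (z - z)
  => ( z - z ) == 19
stmt 3: z := y - z  -- replace 2 occurrence(s) of z with (y - z)
  => ( ( y - z ) - ( y - z ) ) == 19
stmt 2: y := z * y  -- replace 2 occurrence(s) of y with (z * y)
  => ( ( ( z * y ) - z ) - ( ( z * y ) - z ) ) == 19
stmt 1: x := x - 6  -- replace 0 occurrence(s) of x with (x - 6)
  => ( ( ( z * y ) - z ) - ( ( z * y ) - z ) ) == 19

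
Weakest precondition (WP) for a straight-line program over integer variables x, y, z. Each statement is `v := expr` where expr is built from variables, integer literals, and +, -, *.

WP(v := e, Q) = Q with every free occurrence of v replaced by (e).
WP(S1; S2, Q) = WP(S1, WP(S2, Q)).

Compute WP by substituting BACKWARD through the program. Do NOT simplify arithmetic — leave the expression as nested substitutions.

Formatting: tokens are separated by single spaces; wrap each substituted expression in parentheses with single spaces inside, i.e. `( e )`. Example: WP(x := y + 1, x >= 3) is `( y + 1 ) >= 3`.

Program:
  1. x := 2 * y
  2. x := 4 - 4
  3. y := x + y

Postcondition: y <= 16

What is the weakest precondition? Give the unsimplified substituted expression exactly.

post: y <= 16
stmt 3: y := x + y  -- replace 1 occurrence(s) of y with (x + y)
  => ( x + y ) <= 16
stmt 2: x := 4 - 4  -- replace 1 occurrence(s) of x with (4 - 4)
  => ( ( 4 - 4 ) + y ) <= 16
stmt 1: x := 2 * y  -- replace 0 occurrence(s) of x with (2 * y)
  => ( ( 4 - 4 ) + y ) <= 16

Answer: ( ( 4 - 4 ) + y ) <= 16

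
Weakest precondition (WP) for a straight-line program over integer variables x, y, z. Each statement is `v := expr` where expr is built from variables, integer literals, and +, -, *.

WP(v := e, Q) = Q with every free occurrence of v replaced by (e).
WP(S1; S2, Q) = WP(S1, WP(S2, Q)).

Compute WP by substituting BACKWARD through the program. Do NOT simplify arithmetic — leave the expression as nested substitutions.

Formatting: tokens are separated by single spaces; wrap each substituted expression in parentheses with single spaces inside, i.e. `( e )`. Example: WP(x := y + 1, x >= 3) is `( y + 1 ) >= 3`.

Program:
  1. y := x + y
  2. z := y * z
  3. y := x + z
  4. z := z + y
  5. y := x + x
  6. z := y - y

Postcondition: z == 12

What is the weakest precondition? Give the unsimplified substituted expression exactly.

post: z == 12
stmt 6: z := y - y  -- replace 1 occurrence(s) of z with (y - y)
  => ( y - y ) == 12
stmt 5: y := x + x  -- replace 2 occurrence(s) of y with (x + x)
  => ( ( x + x ) - ( x + x ) ) == 12
stmt 4: z := z + y  -- replace 0 occurrence(s) of z with (z + y)
  => ( ( x + x ) - ( x + x ) ) == 12
stmt 3: y := x + z  -- replace 0 occurrence(s) of y with (x + z)
  => ( ( x + x ) - ( x + x ) ) == 12
stmt 2: z := y * z  -- replace 0 occurrence(s) of z with (y * z)
  => ( ( x + x ) - ( x + x ) ) == 12
stmt 1: y := x + y  -- replace 0 occurrence(s) of y with (x + y)
  => ( ( x + x ) - ( x + x ) ) == 12

Answer: ( ( x + x ) - ( x + x ) ) == 12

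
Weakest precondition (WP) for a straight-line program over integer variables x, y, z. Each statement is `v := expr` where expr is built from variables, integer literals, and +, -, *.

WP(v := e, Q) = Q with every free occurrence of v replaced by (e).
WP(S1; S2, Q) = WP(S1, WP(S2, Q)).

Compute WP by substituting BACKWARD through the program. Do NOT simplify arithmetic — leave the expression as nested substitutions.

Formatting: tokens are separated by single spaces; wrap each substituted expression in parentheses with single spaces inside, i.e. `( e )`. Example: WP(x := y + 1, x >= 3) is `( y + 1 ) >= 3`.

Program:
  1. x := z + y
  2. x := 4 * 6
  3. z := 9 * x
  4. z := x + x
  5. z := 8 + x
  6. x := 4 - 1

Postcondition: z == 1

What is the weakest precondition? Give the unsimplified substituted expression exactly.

Answer: ( 8 + ( 4 * 6 ) ) == 1

Derivation:
post: z == 1
stmt 6: x := 4 - 1  -- replace 0 occurrence(s) of x with (4 - 1)
  => z == 1
stmt 5: z := 8 + x  -- replace 1 occurrence(s) of z with (8 + x)
  => ( 8 + x ) == 1
stmt 4: z := x + x  -- replace 0 occurrence(s) of z with (x + x)
  => ( 8 + x ) == 1
stmt 3: z := 9 * x  -- replace 0 occurrence(s) of z with (9 * x)
  => ( 8 + x ) == 1
stmt 2: x := 4 * 6  -- replace 1 occurrence(s) of x with (4 * 6)
  => ( 8 + ( 4 * 6 ) ) == 1
stmt 1: x := z + y  -- replace 0 occurrence(s) of x with (z + y)
  => ( 8 + ( 4 * 6 ) ) == 1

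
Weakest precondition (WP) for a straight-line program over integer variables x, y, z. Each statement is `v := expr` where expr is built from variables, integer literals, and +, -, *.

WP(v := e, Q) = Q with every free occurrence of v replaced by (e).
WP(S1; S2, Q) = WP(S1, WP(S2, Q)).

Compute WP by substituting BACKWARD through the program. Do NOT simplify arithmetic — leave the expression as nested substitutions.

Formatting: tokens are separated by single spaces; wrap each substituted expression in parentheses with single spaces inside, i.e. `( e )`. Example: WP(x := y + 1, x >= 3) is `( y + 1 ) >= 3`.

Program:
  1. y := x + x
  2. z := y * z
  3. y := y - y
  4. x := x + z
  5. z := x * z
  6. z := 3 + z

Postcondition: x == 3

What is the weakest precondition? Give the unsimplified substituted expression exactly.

post: x == 3
stmt 6: z := 3 + z  -- replace 0 occurrence(s) of z with (3 + z)
  => x == 3
stmt 5: z := x * z  -- replace 0 occurrence(s) of z with (x * z)
  => x == 3
stmt 4: x := x + z  -- replace 1 occurrence(s) of x with (x + z)
  => ( x + z ) == 3
stmt 3: y := y - y  -- replace 0 occurrence(s) of y with (y - y)
  => ( x + z ) == 3
stmt 2: z := y * z  -- replace 1 occurrence(s) of z with (y * z)
  => ( x + ( y * z ) ) == 3
stmt 1: y := x + x  -- replace 1 occurrence(s) of y with (x + x)
  => ( x + ( ( x + x ) * z ) ) == 3

Answer: ( x + ( ( x + x ) * z ) ) == 3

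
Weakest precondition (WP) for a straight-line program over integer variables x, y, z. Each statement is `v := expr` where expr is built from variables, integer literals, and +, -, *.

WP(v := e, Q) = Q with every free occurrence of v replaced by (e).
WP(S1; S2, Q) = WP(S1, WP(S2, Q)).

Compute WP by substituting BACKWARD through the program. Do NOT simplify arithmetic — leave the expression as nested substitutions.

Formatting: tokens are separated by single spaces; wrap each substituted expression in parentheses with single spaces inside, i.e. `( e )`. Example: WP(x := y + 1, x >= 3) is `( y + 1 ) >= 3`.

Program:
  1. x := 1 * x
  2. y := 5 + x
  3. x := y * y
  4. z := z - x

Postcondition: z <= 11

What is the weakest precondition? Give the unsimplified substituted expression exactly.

post: z <= 11
stmt 4: z := z - x  -- replace 1 occurrence(s) of z with (z - x)
  => ( z - x ) <= 11
stmt 3: x := y * y  -- replace 1 occurrence(s) of x with (y * y)
  => ( z - ( y * y ) ) <= 11
stmt 2: y := 5 + x  -- replace 2 occurrence(s) of y with (5 + x)
  => ( z - ( ( 5 + x ) * ( 5 + x ) ) ) <= 11
stmt 1: x := 1 * x  -- replace 2 occurrence(s) of x with (1 * x)
  => ( z - ( ( 5 + ( 1 * x ) ) * ( 5 + ( 1 * x ) ) ) ) <= 11

Answer: ( z - ( ( 5 + ( 1 * x ) ) * ( 5 + ( 1 * x ) ) ) ) <= 11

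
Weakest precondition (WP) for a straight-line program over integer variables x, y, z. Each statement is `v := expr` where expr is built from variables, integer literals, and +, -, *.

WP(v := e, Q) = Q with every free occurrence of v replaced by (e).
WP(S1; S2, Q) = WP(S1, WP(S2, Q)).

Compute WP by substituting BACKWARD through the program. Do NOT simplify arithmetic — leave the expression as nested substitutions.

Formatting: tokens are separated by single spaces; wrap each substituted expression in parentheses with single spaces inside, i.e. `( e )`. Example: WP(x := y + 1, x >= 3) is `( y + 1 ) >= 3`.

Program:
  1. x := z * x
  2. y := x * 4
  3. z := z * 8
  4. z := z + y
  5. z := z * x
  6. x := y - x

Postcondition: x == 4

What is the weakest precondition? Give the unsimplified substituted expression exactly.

post: x == 4
stmt 6: x := y - x  -- replace 1 occurrence(s) of x with (y - x)
  => ( y - x ) == 4
stmt 5: z := z * x  -- replace 0 occurrence(s) of z with (z * x)
  => ( y - x ) == 4
stmt 4: z := z + y  -- replace 0 occurrence(s) of z with (z + y)
  => ( y - x ) == 4
stmt 3: z := z * 8  -- replace 0 occurrence(s) of z with (z * 8)
  => ( y - x ) == 4
stmt 2: y := x * 4  -- replace 1 occurrence(s) of y with (x * 4)
  => ( ( x * 4 ) - x ) == 4
stmt 1: x := z * x  -- replace 2 occurrence(s) of x with (z * x)
  => ( ( ( z * x ) * 4 ) - ( z * x ) ) == 4

Answer: ( ( ( z * x ) * 4 ) - ( z * x ) ) == 4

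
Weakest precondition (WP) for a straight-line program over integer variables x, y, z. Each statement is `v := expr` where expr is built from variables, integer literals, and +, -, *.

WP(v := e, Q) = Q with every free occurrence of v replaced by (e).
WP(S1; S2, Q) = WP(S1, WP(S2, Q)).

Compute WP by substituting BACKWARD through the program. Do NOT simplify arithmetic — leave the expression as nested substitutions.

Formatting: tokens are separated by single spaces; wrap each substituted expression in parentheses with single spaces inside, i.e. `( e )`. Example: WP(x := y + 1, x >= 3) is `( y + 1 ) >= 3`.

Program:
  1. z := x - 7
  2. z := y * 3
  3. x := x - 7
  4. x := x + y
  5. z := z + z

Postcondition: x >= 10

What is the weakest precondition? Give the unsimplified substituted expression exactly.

post: x >= 10
stmt 5: z := z + z  -- replace 0 occurrence(s) of z with (z + z)
  => x >= 10
stmt 4: x := x + y  -- replace 1 occurrence(s) of x with (x + y)
  => ( x + y ) >= 10
stmt 3: x := x - 7  -- replace 1 occurrence(s) of x with (x - 7)
  => ( ( x - 7 ) + y ) >= 10
stmt 2: z := y * 3  -- replace 0 occurrence(s) of z with (y * 3)
  => ( ( x - 7 ) + y ) >= 10
stmt 1: z := x - 7  -- replace 0 occurrence(s) of z with (x - 7)
  => ( ( x - 7 ) + y ) >= 10

Answer: ( ( x - 7 ) + y ) >= 10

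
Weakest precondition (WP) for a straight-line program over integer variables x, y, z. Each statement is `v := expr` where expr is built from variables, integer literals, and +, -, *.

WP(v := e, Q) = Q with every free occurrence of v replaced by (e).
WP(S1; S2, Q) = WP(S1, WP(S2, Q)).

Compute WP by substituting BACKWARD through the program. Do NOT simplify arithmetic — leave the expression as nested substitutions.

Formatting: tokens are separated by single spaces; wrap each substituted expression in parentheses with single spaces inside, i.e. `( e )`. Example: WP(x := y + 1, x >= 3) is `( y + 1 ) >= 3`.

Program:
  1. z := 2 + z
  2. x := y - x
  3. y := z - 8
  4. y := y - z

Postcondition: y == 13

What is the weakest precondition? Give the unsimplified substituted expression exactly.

post: y == 13
stmt 4: y := y - z  -- replace 1 occurrence(s) of y with (y - z)
  => ( y - z ) == 13
stmt 3: y := z - 8  -- replace 1 occurrence(s) of y with (z - 8)
  => ( ( z - 8 ) - z ) == 13
stmt 2: x := y - x  -- replace 0 occurrence(s) of x with (y - x)
  => ( ( z - 8 ) - z ) == 13
stmt 1: z := 2 + z  -- replace 2 occurrence(s) of z with (2 + z)
  => ( ( ( 2 + z ) - 8 ) - ( 2 + z ) ) == 13

Answer: ( ( ( 2 + z ) - 8 ) - ( 2 + z ) ) == 13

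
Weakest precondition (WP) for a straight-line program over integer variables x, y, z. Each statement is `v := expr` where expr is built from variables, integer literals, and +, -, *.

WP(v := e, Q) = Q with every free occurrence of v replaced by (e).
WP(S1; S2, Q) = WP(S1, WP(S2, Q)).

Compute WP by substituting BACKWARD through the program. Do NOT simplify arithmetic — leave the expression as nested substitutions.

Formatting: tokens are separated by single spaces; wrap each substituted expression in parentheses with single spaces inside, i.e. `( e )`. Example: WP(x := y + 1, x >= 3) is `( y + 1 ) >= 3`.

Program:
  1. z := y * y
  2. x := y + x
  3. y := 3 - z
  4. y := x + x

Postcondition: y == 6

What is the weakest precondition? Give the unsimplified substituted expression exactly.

Answer: ( ( y + x ) + ( y + x ) ) == 6

Derivation:
post: y == 6
stmt 4: y := x + x  -- replace 1 occurrence(s) of y with (x + x)
  => ( x + x ) == 6
stmt 3: y := 3 - z  -- replace 0 occurrence(s) of y with (3 - z)
  => ( x + x ) == 6
stmt 2: x := y + x  -- replace 2 occurrence(s) of x with (y + x)
  => ( ( y + x ) + ( y + x ) ) == 6
stmt 1: z := y * y  -- replace 0 occurrence(s) of z with (y * y)
  => ( ( y + x ) + ( y + x ) ) == 6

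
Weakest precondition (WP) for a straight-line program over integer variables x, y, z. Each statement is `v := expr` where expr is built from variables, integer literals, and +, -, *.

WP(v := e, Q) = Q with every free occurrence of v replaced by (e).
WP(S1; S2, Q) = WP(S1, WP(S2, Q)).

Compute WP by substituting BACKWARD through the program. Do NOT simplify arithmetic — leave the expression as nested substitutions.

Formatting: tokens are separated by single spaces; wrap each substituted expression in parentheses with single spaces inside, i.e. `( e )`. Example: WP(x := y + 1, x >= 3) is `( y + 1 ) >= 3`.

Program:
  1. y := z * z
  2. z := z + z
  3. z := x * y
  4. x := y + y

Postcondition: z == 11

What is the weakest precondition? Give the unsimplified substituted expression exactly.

post: z == 11
stmt 4: x := y + y  -- replace 0 occurrence(s) of x with (y + y)
  => z == 11
stmt 3: z := x * y  -- replace 1 occurrence(s) of z with (x * y)
  => ( x * y ) == 11
stmt 2: z := z + z  -- replace 0 occurrence(s) of z with (z + z)
  => ( x * y ) == 11
stmt 1: y := z * z  -- replace 1 occurrence(s) of y with (z * z)
  => ( x * ( z * z ) ) == 11

Answer: ( x * ( z * z ) ) == 11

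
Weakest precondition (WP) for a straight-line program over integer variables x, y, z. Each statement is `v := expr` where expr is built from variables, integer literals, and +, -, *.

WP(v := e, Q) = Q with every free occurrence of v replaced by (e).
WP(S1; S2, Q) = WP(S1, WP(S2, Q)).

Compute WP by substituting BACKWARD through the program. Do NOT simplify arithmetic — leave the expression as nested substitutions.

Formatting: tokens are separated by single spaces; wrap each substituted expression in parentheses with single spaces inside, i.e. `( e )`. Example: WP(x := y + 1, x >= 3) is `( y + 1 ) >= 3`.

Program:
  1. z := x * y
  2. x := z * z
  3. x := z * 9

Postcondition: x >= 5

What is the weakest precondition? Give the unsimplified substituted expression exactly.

Answer: ( ( x * y ) * 9 ) >= 5

Derivation:
post: x >= 5
stmt 3: x := z * 9  -- replace 1 occurrence(s) of x with (z * 9)
  => ( z * 9 ) >= 5
stmt 2: x := z * z  -- replace 0 occurrence(s) of x with (z * z)
  => ( z * 9 ) >= 5
stmt 1: z := x * y  -- replace 1 occurrence(s) of z with (x * y)
  => ( ( x * y ) * 9 ) >= 5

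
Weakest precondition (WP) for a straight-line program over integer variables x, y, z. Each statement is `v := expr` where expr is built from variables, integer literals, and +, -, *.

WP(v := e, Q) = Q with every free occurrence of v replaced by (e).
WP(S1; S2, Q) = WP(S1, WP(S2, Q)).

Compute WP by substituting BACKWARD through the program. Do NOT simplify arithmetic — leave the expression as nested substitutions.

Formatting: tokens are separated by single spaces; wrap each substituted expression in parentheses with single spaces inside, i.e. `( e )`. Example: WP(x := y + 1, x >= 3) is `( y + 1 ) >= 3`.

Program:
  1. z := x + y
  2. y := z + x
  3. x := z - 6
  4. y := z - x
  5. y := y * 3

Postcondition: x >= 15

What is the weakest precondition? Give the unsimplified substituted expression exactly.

Answer: ( ( x + y ) - 6 ) >= 15

Derivation:
post: x >= 15
stmt 5: y := y * 3  -- replace 0 occurrence(s) of y with (y * 3)
  => x >= 15
stmt 4: y := z - x  -- replace 0 occurrence(s) of y with (z - x)
  => x >= 15
stmt 3: x := z - 6  -- replace 1 occurrence(s) of x with (z - 6)
  => ( z - 6 ) >= 15
stmt 2: y := z + x  -- replace 0 occurrence(s) of y with (z + x)
  => ( z - 6 ) >= 15
stmt 1: z := x + y  -- replace 1 occurrence(s) of z with (x + y)
  => ( ( x + y ) - 6 ) >= 15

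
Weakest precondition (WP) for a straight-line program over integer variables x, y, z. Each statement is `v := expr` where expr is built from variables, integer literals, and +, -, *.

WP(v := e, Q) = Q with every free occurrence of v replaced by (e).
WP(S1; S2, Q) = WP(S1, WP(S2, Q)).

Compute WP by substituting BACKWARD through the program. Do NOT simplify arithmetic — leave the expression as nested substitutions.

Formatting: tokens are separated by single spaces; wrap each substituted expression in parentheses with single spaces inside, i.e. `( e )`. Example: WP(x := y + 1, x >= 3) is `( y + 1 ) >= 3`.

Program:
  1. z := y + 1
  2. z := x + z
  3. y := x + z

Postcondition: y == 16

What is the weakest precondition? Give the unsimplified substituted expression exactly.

post: y == 16
stmt 3: y := x + z  -- replace 1 occurrence(s) of y with (x + z)
  => ( x + z ) == 16
stmt 2: z := x + z  -- replace 1 occurrence(s) of z with (x + z)
  => ( x + ( x + z ) ) == 16
stmt 1: z := y + 1  -- replace 1 occurrence(s) of z with (y + 1)
  => ( x + ( x + ( y + 1 ) ) ) == 16

Answer: ( x + ( x + ( y + 1 ) ) ) == 16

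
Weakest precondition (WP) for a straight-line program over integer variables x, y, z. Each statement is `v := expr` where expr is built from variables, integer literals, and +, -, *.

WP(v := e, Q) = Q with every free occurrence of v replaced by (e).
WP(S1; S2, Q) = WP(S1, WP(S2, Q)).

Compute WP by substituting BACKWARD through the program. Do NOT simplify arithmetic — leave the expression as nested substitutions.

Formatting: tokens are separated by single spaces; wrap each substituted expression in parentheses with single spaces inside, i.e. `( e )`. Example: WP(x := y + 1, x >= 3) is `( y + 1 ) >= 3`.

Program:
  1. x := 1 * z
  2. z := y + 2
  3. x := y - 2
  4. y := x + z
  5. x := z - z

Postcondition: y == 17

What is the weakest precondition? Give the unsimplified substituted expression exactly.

post: y == 17
stmt 5: x := z - z  -- replace 0 occurrence(s) of x with (z - z)
  => y == 17
stmt 4: y := x + z  -- replace 1 occurrence(s) of y with (x + z)
  => ( x + z ) == 17
stmt 3: x := y - 2  -- replace 1 occurrence(s) of x with (y - 2)
  => ( ( y - 2 ) + z ) == 17
stmt 2: z := y + 2  -- replace 1 occurrence(s) of z with (y + 2)
  => ( ( y - 2 ) + ( y + 2 ) ) == 17
stmt 1: x := 1 * z  -- replace 0 occurrence(s) of x with (1 * z)
  => ( ( y - 2 ) + ( y + 2 ) ) == 17

Answer: ( ( y - 2 ) + ( y + 2 ) ) == 17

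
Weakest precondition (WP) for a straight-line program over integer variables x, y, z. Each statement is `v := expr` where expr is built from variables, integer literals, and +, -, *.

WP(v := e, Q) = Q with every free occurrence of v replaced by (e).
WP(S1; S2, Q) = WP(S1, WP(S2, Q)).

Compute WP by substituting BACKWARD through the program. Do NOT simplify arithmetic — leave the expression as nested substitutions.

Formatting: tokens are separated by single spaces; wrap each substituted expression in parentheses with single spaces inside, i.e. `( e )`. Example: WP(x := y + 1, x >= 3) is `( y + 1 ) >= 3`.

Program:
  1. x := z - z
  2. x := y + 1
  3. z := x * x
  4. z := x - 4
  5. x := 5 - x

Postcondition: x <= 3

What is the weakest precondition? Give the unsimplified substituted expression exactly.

post: x <= 3
stmt 5: x := 5 - x  -- replace 1 occurrence(s) of x with (5 - x)
  => ( 5 - x ) <= 3
stmt 4: z := x - 4  -- replace 0 occurrence(s) of z with (x - 4)
  => ( 5 - x ) <= 3
stmt 3: z := x * x  -- replace 0 occurrence(s) of z with (x * x)
  => ( 5 - x ) <= 3
stmt 2: x := y + 1  -- replace 1 occurrence(s) of x with (y + 1)
  => ( 5 - ( y + 1 ) ) <= 3
stmt 1: x := z - z  -- replace 0 occurrence(s) of x with (z - z)
  => ( 5 - ( y + 1 ) ) <= 3

Answer: ( 5 - ( y + 1 ) ) <= 3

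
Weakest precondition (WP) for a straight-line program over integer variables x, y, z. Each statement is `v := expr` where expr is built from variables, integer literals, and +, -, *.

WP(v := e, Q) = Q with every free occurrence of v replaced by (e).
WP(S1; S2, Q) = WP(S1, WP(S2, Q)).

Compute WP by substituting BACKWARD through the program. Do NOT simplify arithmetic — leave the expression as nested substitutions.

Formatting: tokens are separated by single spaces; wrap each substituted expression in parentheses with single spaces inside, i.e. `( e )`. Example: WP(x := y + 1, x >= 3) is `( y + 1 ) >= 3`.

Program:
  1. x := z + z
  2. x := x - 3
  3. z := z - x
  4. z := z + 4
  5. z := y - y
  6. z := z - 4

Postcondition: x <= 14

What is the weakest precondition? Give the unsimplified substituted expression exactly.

post: x <= 14
stmt 6: z := z - 4  -- replace 0 occurrence(s) of z with (z - 4)
  => x <= 14
stmt 5: z := y - y  -- replace 0 occurrence(s) of z with (y - y)
  => x <= 14
stmt 4: z := z + 4  -- replace 0 occurrence(s) of z with (z + 4)
  => x <= 14
stmt 3: z := z - x  -- replace 0 occurrence(s) of z with (z - x)
  => x <= 14
stmt 2: x := x - 3  -- replace 1 occurrence(s) of x with (x - 3)
  => ( x - 3 ) <= 14
stmt 1: x := z + z  -- replace 1 occurrence(s) of x with (z + z)
  => ( ( z + z ) - 3 ) <= 14

Answer: ( ( z + z ) - 3 ) <= 14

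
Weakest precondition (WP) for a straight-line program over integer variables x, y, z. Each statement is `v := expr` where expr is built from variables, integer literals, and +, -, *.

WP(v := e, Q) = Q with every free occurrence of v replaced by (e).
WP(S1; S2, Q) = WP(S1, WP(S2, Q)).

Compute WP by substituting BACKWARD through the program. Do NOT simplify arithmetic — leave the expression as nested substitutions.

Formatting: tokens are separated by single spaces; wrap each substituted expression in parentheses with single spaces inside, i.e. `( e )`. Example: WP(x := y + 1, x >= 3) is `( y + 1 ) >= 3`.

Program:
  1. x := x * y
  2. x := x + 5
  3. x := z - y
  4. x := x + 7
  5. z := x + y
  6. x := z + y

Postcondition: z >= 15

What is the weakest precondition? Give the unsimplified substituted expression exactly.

Answer: ( ( ( z - y ) + 7 ) + y ) >= 15

Derivation:
post: z >= 15
stmt 6: x := z + y  -- replace 0 occurrence(s) of x with (z + y)
  => z >= 15
stmt 5: z := x + y  -- replace 1 occurrence(s) of z with (x + y)
  => ( x + y ) >= 15
stmt 4: x := x + 7  -- replace 1 occurrence(s) of x with (x + 7)
  => ( ( x + 7 ) + y ) >= 15
stmt 3: x := z - y  -- replace 1 occurrence(s) of x with (z - y)
  => ( ( ( z - y ) + 7 ) + y ) >= 15
stmt 2: x := x + 5  -- replace 0 occurrence(s) of x with (x + 5)
  => ( ( ( z - y ) + 7 ) + y ) >= 15
stmt 1: x := x * y  -- replace 0 occurrence(s) of x with (x * y)
  => ( ( ( z - y ) + 7 ) + y ) >= 15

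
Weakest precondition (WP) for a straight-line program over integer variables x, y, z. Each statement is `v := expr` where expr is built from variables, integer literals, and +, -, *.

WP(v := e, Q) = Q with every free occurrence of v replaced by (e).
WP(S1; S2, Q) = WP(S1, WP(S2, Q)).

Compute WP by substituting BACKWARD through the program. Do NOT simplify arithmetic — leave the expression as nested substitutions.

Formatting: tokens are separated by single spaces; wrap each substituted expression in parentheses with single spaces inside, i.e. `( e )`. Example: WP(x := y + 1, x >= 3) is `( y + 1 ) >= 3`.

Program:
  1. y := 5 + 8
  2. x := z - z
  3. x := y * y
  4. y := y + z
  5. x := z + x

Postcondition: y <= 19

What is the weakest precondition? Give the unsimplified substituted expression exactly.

post: y <= 19
stmt 5: x := z + x  -- replace 0 occurrence(s) of x with (z + x)
  => y <= 19
stmt 4: y := y + z  -- replace 1 occurrence(s) of y with (y + z)
  => ( y + z ) <= 19
stmt 3: x := y * y  -- replace 0 occurrence(s) of x with (y * y)
  => ( y + z ) <= 19
stmt 2: x := z - z  -- replace 0 occurrence(s) of x with (z - z)
  => ( y + z ) <= 19
stmt 1: y := 5 + 8  -- replace 1 occurrence(s) of y with (5 + 8)
  => ( ( 5 + 8 ) + z ) <= 19

Answer: ( ( 5 + 8 ) + z ) <= 19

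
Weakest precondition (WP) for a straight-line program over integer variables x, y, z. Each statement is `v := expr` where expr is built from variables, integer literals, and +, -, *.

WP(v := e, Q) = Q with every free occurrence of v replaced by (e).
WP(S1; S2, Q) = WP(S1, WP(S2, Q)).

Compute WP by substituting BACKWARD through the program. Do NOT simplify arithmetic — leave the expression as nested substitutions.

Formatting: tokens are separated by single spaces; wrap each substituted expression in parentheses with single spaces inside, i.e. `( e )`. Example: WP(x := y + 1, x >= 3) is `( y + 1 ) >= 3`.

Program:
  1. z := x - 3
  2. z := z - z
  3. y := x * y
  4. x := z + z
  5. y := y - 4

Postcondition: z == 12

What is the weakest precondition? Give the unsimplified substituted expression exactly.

Answer: ( ( x - 3 ) - ( x - 3 ) ) == 12

Derivation:
post: z == 12
stmt 5: y := y - 4  -- replace 0 occurrence(s) of y with (y - 4)
  => z == 12
stmt 4: x := z + z  -- replace 0 occurrence(s) of x with (z + z)
  => z == 12
stmt 3: y := x * y  -- replace 0 occurrence(s) of y with (x * y)
  => z == 12
stmt 2: z := z - z  -- replace 1 occurrence(s) of z with (z - z)
  => ( z - z ) == 12
stmt 1: z := x - 3  -- replace 2 occurrence(s) of z with (x - 3)
  => ( ( x - 3 ) - ( x - 3 ) ) == 12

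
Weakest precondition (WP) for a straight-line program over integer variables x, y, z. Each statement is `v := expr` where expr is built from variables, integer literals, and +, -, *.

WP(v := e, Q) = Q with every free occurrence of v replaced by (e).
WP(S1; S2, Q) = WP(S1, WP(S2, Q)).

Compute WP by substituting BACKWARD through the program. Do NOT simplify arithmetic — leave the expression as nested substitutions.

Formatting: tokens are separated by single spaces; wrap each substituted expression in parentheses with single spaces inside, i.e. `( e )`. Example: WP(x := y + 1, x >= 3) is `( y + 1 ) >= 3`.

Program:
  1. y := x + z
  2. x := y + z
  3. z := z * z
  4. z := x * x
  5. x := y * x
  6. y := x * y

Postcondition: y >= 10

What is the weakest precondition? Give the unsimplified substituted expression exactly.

post: y >= 10
stmt 6: y := x * y  -- replace 1 occurrence(s) of y with (x * y)
  => ( x * y ) >= 10
stmt 5: x := y * x  -- replace 1 occurrence(s) of x with (y * x)
  => ( ( y * x ) * y ) >= 10
stmt 4: z := x * x  -- replace 0 occurrence(s) of z with (x * x)
  => ( ( y * x ) * y ) >= 10
stmt 3: z := z * z  -- replace 0 occurrence(s) of z with (z * z)
  => ( ( y * x ) * y ) >= 10
stmt 2: x := y + z  -- replace 1 occurrence(s) of x with (y + z)
  => ( ( y * ( y + z ) ) * y ) >= 10
stmt 1: y := x + z  -- replace 3 occurrence(s) of y with (x + z)
  => ( ( ( x + z ) * ( ( x + z ) + z ) ) * ( x + z ) ) >= 10

Answer: ( ( ( x + z ) * ( ( x + z ) + z ) ) * ( x + z ) ) >= 10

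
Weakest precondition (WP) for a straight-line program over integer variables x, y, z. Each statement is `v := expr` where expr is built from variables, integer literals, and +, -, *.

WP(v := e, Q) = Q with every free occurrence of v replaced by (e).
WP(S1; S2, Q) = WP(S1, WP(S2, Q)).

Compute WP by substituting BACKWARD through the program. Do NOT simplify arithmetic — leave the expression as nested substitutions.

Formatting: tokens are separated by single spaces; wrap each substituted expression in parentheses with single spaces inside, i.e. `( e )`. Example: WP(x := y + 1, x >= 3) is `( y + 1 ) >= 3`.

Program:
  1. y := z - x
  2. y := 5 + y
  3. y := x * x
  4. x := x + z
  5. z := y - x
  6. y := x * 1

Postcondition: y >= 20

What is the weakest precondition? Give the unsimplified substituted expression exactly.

post: y >= 20
stmt 6: y := x * 1  -- replace 1 occurrence(s) of y with (x * 1)
  => ( x * 1 ) >= 20
stmt 5: z := y - x  -- replace 0 occurrence(s) of z with (y - x)
  => ( x * 1 ) >= 20
stmt 4: x := x + z  -- replace 1 occurrence(s) of x with (x + z)
  => ( ( x + z ) * 1 ) >= 20
stmt 3: y := x * x  -- replace 0 occurrence(s) of y with (x * x)
  => ( ( x + z ) * 1 ) >= 20
stmt 2: y := 5 + y  -- replace 0 occurrence(s) of y with (5 + y)
  => ( ( x + z ) * 1 ) >= 20
stmt 1: y := z - x  -- replace 0 occurrence(s) of y with (z - x)
  => ( ( x + z ) * 1 ) >= 20

Answer: ( ( x + z ) * 1 ) >= 20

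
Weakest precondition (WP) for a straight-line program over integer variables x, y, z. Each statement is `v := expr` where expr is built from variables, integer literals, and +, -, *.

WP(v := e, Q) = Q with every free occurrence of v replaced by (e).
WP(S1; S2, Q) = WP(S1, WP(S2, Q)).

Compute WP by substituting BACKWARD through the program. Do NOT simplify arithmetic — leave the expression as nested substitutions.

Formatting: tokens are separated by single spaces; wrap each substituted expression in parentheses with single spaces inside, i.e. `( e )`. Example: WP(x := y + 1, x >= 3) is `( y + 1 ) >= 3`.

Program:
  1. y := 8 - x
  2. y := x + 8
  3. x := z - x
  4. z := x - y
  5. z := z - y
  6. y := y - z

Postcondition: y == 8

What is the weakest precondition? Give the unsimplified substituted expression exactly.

post: y == 8
stmt 6: y := y - z  -- replace 1 occurrence(s) of y with (y - z)
  => ( y - z ) == 8
stmt 5: z := z - y  -- replace 1 occurrence(s) of z with (z - y)
  => ( y - ( z - y ) ) == 8
stmt 4: z := x - y  -- replace 1 occurrence(s) of z with (x - y)
  => ( y - ( ( x - y ) - y ) ) == 8
stmt 3: x := z - x  -- replace 1 occurrence(s) of x with (z - x)
  => ( y - ( ( ( z - x ) - y ) - y ) ) == 8
stmt 2: y := x + 8  -- replace 3 occurrence(s) of y with (x + 8)
  => ( ( x + 8 ) - ( ( ( z - x ) - ( x + 8 ) ) - ( x + 8 ) ) ) == 8
stmt 1: y := 8 - x  -- replace 0 occurrence(s) of y with (8 - x)
  => ( ( x + 8 ) - ( ( ( z - x ) - ( x + 8 ) ) - ( x + 8 ) ) ) == 8

Answer: ( ( x + 8 ) - ( ( ( z - x ) - ( x + 8 ) ) - ( x + 8 ) ) ) == 8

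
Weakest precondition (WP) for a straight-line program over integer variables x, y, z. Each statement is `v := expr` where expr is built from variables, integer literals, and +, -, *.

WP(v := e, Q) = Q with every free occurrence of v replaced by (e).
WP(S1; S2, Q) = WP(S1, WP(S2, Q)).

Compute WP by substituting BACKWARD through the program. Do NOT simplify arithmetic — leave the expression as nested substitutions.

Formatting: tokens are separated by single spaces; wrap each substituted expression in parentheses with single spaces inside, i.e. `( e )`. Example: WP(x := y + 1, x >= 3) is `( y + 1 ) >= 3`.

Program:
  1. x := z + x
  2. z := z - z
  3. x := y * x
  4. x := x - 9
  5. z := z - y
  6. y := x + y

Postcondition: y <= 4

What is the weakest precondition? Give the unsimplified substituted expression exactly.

post: y <= 4
stmt 6: y := x + y  -- replace 1 occurrence(s) of y with (x + y)
  => ( x + y ) <= 4
stmt 5: z := z - y  -- replace 0 occurrence(s) of z with (z - y)
  => ( x + y ) <= 4
stmt 4: x := x - 9  -- replace 1 occurrence(s) of x with (x - 9)
  => ( ( x - 9 ) + y ) <= 4
stmt 3: x := y * x  -- replace 1 occurrence(s) of x with (y * x)
  => ( ( ( y * x ) - 9 ) + y ) <= 4
stmt 2: z := z - z  -- replace 0 occurrence(s) of z with (z - z)
  => ( ( ( y * x ) - 9 ) + y ) <= 4
stmt 1: x := z + x  -- replace 1 occurrence(s) of x with (z + x)
  => ( ( ( y * ( z + x ) ) - 9 ) + y ) <= 4

Answer: ( ( ( y * ( z + x ) ) - 9 ) + y ) <= 4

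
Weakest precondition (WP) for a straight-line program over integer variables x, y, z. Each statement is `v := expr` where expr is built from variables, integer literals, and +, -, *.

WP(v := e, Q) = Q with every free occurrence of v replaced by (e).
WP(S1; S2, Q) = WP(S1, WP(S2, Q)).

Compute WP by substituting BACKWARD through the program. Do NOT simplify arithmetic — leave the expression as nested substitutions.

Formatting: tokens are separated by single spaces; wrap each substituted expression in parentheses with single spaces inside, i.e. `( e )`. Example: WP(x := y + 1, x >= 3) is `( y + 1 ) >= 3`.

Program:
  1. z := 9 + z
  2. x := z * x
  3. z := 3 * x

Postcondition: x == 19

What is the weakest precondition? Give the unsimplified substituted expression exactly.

Answer: ( ( 9 + z ) * x ) == 19

Derivation:
post: x == 19
stmt 3: z := 3 * x  -- replace 0 occurrence(s) of z with (3 * x)
  => x == 19
stmt 2: x := z * x  -- replace 1 occurrence(s) of x with (z * x)
  => ( z * x ) == 19
stmt 1: z := 9 + z  -- replace 1 occurrence(s) of z with (9 + z)
  => ( ( 9 + z ) * x ) == 19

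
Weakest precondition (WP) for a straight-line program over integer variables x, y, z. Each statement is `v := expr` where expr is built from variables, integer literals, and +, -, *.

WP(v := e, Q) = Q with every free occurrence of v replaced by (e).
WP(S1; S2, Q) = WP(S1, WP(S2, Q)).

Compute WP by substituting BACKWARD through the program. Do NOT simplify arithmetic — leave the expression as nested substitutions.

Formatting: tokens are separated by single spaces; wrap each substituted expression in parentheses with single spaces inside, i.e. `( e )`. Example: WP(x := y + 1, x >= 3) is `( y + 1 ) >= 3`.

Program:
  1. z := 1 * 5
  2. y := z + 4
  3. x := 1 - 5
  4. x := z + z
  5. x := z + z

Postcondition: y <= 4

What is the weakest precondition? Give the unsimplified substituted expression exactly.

post: y <= 4
stmt 5: x := z + z  -- replace 0 occurrence(s) of x with (z + z)
  => y <= 4
stmt 4: x := z + z  -- replace 0 occurrence(s) of x with (z + z)
  => y <= 4
stmt 3: x := 1 - 5  -- replace 0 occurrence(s) of x with (1 - 5)
  => y <= 4
stmt 2: y := z + 4  -- replace 1 occurrence(s) of y with (z + 4)
  => ( z + 4 ) <= 4
stmt 1: z := 1 * 5  -- replace 1 occurrence(s) of z with (1 * 5)
  => ( ( 1 * 5 ) + 4 ) <= 4

Answer: ( ( 1 * 5 ) + 4 ) <= 4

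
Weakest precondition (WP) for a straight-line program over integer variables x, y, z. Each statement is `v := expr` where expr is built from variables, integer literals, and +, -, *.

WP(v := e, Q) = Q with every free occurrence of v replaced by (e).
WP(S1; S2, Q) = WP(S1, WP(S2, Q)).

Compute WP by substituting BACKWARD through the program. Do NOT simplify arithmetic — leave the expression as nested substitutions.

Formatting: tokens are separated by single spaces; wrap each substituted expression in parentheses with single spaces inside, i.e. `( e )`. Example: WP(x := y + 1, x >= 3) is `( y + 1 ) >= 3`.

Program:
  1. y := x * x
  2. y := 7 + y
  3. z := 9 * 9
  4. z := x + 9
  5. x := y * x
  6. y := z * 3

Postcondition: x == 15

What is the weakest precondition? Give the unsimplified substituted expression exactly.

post: x == 15
stmt 6: y := z * 3  -- replace 0 occurrence(s) of y with (z * 3)
  => x == 15
stmt 5: x := y * x  -- replace 1 occurrence(s) of x with (y * x)
  => ( y * x ) == 15
stmt 4: z := x + 9  -- replace 0 occurrence(s) of z with (x + 9)
  => ( y * x ) == 15
stmt 3: z := 9 * 9  -- replace 0 occurrence(s) of z with (9 * 9)
  => ( y * x ) == 15
stmt 2: y := 7 + y  -- replace 1 occurrence(s) of y with (7 + y)
  => ( ( 7 + y ) * x ) == 15
stmt 1: y := x * x  -- replace 1 occurrence(s) of y with (x * x)
  => ( ( 7 + ( x * x ) ) * x ) == 15

Answer: ( ( 7 + ( x * x ) ) * x ) == 15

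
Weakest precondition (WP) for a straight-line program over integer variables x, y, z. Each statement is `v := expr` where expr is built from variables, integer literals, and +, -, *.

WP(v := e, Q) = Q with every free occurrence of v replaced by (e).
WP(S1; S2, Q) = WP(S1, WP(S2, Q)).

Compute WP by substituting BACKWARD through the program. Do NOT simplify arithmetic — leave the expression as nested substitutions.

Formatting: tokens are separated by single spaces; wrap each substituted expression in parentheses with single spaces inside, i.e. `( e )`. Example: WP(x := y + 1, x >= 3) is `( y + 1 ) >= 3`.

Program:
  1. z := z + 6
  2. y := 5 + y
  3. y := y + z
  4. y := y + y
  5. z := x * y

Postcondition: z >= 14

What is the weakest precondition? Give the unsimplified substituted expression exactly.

post: z >= 14
stmt 5: z := x * y  -- replace 1 occurrence(s) of z with (x * y)
  => ( x * y ) >= 14
stmt 4: y := y + y  -- replace 1 occurrence(s) of y with (y + y)
  => ( x * ( y + y ) ) >= 14
stmt 3: y := y + z  -- replace 2 occurrence(s) of y with (y + z)
  => ( x * ( ( y + z ) + ( y + z ) ) ) >= 14
stmt 2: y := 5 + y  -- replace 2 occurrence(s) of y with (5 + y)
  => ( x * ( ( ( 5 + y ) + z ) + ( ( 5 + y ) + z ) ) ) >= 14
stmt 1: z := z + 6  -- replace 2 occurrence(s) of z with (z + 6)
  => ( x * ( ( ( 5 + y ) + ( z + 6 ) ) + ( ( 5 + y ) + ( z + 6 ) ) ) ) >= 14

Answer: ( x * ( ( ( 5 + y ) + ( z + 6 ) ) + ( ( 5 + y ) + ( z + 6 ) ) ) ) >= 14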